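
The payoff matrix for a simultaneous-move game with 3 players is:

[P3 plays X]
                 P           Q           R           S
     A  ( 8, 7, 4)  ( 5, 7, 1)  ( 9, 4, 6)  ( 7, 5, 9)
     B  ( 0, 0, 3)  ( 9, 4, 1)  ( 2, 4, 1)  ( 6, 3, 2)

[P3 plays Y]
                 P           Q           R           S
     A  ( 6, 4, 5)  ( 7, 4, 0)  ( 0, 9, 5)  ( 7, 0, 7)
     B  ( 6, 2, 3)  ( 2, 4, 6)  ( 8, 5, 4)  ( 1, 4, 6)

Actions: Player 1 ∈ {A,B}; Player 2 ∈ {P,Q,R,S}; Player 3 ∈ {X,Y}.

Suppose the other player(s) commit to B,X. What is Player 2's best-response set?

u_2(P vs B,X) = 0
u_2(Q vs B,X) = 4
u_2(R vs B,X) = 4
u_2(S vs B,X) = 3
max payoff 4 at {Q,R}

argmax u_2 = {Q,R}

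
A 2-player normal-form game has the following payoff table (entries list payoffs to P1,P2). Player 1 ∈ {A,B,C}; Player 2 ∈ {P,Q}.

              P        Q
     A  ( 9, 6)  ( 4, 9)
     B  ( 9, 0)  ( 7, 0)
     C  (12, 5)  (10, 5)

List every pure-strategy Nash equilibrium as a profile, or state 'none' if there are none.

Nash profiles: (C,P), (C,Q)

(A,P): not NE [P1→C gives 12>9; P2→Q gives 9>6]
(A,Q): not NE [P1→C gives 10>4]
(B,P): not NE [P1→C gives 12>9]
(B,Q): not NE [P1→C gives 10>7]
(C,P): NE
(C,Q): NE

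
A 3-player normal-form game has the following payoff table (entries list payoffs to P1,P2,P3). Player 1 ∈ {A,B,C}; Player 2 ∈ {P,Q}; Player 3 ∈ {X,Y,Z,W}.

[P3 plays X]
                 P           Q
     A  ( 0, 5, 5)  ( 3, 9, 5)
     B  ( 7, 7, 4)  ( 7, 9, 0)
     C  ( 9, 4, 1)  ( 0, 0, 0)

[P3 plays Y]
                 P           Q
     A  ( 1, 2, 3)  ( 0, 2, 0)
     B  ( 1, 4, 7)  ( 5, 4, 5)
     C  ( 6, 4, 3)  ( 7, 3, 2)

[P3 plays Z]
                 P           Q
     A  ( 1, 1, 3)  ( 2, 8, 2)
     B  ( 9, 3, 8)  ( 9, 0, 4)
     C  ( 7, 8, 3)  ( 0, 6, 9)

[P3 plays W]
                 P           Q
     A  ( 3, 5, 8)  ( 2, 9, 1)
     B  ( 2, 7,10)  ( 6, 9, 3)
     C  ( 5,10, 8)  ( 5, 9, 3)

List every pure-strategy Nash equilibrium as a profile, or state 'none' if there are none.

(A,P,X): not NE [P1→C gives 9>0; P2→Q gives 9>5; P3→W gives 8>5]
(A,P,Y): not NE [P1→C gives 6>1; P3→W gives 8>3]
(A,P,Z): not NE [P1→B gives 9>1; P2→Q gives 8>1; P3→W gives 8>3]
(A,P,W): not NE [P1→C gives 5>3; P2→Q gives 9>5]
(A,Q,X): not NE [P1→B gives 7>3]
(A,Q,Y): not NE [P1→C gives 7>0; P3→X gives 5>0]
(A,Q,Z): not NE [P1→B gives 9>2; P3→X gives 5>2]
(A,Q,W): not NE [P1→B gives 6>2; P3→X gives 5>1]
(B,P,X): not NE [P1→C gives 9>7; P2→Q gives 9>7; P3→W gives 10>4]
(B,P,Y): not NE [P1→C gives 6>1; P3→W gives 10>7]
(B,P,Z): not NE [P3→W gives 10>8]
(B,P,W): not NE [P1→C gives 5>2; P2→Q gives 9>7]
(B,Q,X): not NE [P3→Y gives 5>0]
(B,Q,Y): not NE [P1→C gives 7>5]
(B,Q,Z): not NE [P2→P gives 3>0; P3→Y gives 5>4]
(B,Q,W): not NE [P3→Y gives 5>3]
(C,P,X): not NE [P3→W gives 8>1]
(C,P,Y): not NE [P3→W gives 8>3]
(C,P,Z): not NE [P1→B gives 9>7; P3→W gives 8>3]
(C,P,W): NE
(C,Q,X): not NE [P1→B gives 7>0; P2→P gives 4>0; P3→Z gives 9>0]
(C,Q,Y): not NE [P2→P gives 4>3; P3→Z gives 9>2]
(C,Q,Z): not NE [P1→B gives 9>0; P2→P gives 8>6]
(C,Q,W): not NE [P1→B gives 6>5; P2→P gives 10>9; P3→Z gives 9>3]

Nash profiles: (C,P,W)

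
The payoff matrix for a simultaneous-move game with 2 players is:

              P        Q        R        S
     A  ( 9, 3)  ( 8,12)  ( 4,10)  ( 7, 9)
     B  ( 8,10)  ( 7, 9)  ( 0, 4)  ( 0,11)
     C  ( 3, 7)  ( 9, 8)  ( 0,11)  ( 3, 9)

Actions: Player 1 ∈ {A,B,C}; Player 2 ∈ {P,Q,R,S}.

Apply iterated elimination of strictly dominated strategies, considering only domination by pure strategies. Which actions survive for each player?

Remaining: P1:{A,C} P2:{Q,R}

P1 drop B (A beats it: P:9>8 Q:8>7 R:4>0 S:7>0)
P2 drop P (Q beats it: A:12>3 C:8>7)
P2 drop S (R beats it: A:10>9 C:11>9)
P1→{A,C} P2→{Q,R}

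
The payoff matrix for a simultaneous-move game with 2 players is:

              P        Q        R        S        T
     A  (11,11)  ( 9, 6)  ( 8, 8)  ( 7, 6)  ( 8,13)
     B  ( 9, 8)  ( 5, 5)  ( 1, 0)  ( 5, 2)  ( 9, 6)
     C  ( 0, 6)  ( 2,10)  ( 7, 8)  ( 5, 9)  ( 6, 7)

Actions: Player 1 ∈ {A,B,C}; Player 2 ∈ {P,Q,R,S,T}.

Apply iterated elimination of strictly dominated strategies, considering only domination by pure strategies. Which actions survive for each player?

P1 drop C (A beats it: P:11>0 Q:9>2 R:8>7 S:7>5 T:8>6)
P2 drop Q (P beats it: A:11>6 B:8>5)
P2 drop R (P beats it: A:11>8 B:8>0)
P2 drop S (P beats it: A:11>6 B:8>2)
P1→{A,B} P2→{P,T}

Remaining: P1:{A,B} P2:{P,T}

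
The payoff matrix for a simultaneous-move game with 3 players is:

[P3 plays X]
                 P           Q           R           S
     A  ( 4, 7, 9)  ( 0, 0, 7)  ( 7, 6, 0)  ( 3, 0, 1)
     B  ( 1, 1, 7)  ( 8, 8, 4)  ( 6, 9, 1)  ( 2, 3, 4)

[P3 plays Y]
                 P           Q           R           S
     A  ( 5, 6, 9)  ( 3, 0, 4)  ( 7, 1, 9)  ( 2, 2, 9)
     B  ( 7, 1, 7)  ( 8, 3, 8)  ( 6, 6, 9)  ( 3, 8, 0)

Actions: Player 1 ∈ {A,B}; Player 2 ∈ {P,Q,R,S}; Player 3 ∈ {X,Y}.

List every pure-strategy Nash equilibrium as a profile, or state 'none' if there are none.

PSNE = {(A,P,X)}

(A,P,X): NE
(A,P,Y): not NE [P1→B gives 7>5]
(A,Q,X): not NE [P1→B gives 8>0; P2→P gives 7>0]
(A,Q,Y): not NE [P1→B gives 8>3; P2→P gives 6>0; P3→X gives 7>4]
(A,R,X): not NE [P2→P gives 7>6; P3→Y gives 9>0]
(A,R,Y): not NE [P2→P gives 6>1]
(A,S,X): not NE [P2→P gives 7>0; P3→Y gives 9>1]
(A,S,Y): not NE [P1→B gives 3>2; P2→P gives 6>2]
(B,P,X): not NE [P1→A gives 4>1; P2→R gives 9>1]
(B,P,Y): not NE [P2→S gives 8>1]
(B,Q,X): not NE [P2→R gives 9>8; P3→Y gives 8>4]
(B,Q,Y): not NE [P2→S gives 8>3]
(B,R,X): not NE [P1→A gives 7>6; P3→Y gives 9>1]
(B,R,Y): not NE [P1→A gives 7>6; P2→S gives 8>6]
(B,S,X): not NE [P1→A gives 3>2; P2→R gives 9>3]
(B,S,Y): not NE [P3→X gives 4>0]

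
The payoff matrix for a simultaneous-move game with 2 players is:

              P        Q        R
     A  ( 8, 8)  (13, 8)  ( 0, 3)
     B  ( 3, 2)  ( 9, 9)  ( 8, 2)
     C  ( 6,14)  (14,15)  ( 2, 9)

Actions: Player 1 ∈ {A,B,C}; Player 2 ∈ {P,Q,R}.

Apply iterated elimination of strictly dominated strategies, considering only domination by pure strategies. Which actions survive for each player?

IESDS → P1:{A,C} P2:{P,Q}

P2 drop R (Q beats it: A:8>3 B:9>2 C:15>9)
P1 drop B (A beats it: P:8>3 Q:13>9)
P1→{A,C} P2→{P,Q}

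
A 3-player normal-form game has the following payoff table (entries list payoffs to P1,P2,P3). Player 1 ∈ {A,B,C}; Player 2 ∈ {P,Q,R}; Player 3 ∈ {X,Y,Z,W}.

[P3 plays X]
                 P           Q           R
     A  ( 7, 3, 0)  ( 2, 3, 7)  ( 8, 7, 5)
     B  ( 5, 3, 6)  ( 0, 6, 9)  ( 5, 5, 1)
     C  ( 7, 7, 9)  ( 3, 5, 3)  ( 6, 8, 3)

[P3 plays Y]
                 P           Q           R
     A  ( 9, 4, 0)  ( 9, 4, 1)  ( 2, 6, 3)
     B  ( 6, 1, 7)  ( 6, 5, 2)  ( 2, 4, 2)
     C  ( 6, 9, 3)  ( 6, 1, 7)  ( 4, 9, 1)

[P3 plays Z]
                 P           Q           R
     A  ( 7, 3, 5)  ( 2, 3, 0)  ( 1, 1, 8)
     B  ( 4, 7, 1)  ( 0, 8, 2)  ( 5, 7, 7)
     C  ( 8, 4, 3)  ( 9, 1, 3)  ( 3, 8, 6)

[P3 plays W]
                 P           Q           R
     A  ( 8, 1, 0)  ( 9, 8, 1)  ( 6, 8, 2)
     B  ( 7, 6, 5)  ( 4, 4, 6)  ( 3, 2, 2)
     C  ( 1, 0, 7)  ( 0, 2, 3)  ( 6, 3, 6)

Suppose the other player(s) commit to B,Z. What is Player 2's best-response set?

u_2(P vs B,Z) = 7
u_2(Q vs B,Z) = 8
u_2(R vs B,Z) = 7
max payoff 8 at {Q}

argmax u_2 = {Q}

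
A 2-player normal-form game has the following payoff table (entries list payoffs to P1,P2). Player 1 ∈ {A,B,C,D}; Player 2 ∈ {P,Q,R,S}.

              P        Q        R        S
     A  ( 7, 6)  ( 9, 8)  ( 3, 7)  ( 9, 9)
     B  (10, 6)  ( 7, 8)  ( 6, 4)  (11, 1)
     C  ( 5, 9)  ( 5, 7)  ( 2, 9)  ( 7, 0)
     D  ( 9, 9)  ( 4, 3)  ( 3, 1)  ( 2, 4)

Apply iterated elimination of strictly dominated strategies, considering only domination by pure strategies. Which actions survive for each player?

Remaining: P1:{A,B} P2:{Q,S}

P1 drop C (A beats it: P:7>5 Q:9>5 R:3>2 S:9>7)
P1 drop D (B beats it: P:10>9 Q:7>4 R:6>3 S:11>2)
P2 drop P (Q beats it: A:8>6 B:8>6)
P2 drop R (Q beats it: A:8>7 B:8>4)
P1→{A,B} P2→{Q,S}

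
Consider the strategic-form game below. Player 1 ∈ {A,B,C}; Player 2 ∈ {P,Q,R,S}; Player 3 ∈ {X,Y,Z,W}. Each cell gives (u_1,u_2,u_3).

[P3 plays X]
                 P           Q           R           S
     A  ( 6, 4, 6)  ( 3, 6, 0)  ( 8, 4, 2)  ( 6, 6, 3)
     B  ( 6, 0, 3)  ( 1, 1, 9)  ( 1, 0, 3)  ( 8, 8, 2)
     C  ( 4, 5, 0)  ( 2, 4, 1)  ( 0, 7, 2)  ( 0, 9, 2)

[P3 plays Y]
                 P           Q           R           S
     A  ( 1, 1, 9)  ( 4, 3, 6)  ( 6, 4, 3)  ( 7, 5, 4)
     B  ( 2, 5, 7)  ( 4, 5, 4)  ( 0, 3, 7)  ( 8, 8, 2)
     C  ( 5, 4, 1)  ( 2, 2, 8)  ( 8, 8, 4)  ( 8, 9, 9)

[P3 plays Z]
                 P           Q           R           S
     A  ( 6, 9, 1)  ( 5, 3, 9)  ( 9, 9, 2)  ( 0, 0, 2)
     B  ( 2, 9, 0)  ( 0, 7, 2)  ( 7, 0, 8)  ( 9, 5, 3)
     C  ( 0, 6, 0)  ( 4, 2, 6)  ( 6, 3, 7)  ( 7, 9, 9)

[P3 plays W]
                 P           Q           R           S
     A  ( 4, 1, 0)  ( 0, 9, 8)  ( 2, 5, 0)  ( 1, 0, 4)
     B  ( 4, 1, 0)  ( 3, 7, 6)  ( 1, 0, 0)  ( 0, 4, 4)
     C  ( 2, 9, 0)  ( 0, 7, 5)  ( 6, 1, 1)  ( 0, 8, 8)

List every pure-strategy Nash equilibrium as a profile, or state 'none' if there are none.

Nash profiles: (C,S,Y)

(A,P,X): not NE [P2→S gives 6>4; P3→Y gives 9>6]
(A,P,Y): not NE [P1→C gives 5>1; P2→S gives 5>1]
(A,P,Z): not NE [P3→Y gives 9>1]
(A,P,W): not NE [P2→Q gives 9>1; P3→Y gives 9>0]
(A,Q,X): not NE [P3→Z gives 9>0]
(A,Q,Y): not NE [P2→S gives 5>3; P3→Z gives 9>6]
(A,Q,Z): not NE [P2→R gives 9>3]
(A,Q,W): not NE [P1→B gives 3>0; P3→Z gives 9>8]
(A,R,X): not NE [P2→S gives 6>4; P3→Y gives 3>2]
(A,R,Y): not NE [P1→C gives 8>6; P2→S gives 5>4]
(A,R,Z): not NE [P3→Y gives 3>2]
(A,R,W): not NE [P1→C gives 6>2; P2→Q gives 9>5; P3→Y gives 3>0]
(A,S,X): not NE [P1→B gives 8>6; P3→W gives 4>3]
(A,S,Y): not NE [P1→C gives 8>7]
(A,S,Z): not NE [P1→B gives 9>0; P2→R gives 9>0; P3→W gives 4>2]
(A,S,W): not NE [P2→Q gives 9>0]
(B,P,X): not NE [P2→S gives 8>0; P3→Y gives 7>3]
(B,P,Y): not NE [P1→C gives 5>2; P2→S gives 8>5]
(B,P,Z): not NE [P1→A gives 6>2; P3→Y gives 7>0]
(B,P,W): not NE [P2→Q gives 7>1; P3→Y gives 7>0]
(B,Q,X): not NE [P1→A gives 3>1; P2→S gives 8>1]
(B,Q,Y): not NE [P2→S gives 8>5; P3→X gives 9>4]
(B,Q,Z): not NE [P1→A gives 5>0; P2→P gives 9>7; P3→X gives 9>2]
(B,Q,W): not NE [P3→X gives 9>6]
(B,R,X): not NE [P1→A gives 8>1; P2→S gives 8>0; P3→Z gives 8>3]
(B,R,Y): not NE [P1→C gives 8>0; P2→S gives 8>3; P3→Z gives 8>7]
(B,R,Z): not NE [P1→A gives 9>7; P2→P gives 9>0]
(B,R,W): not NE [P1→C gives 6>1; P2→Q gives 7>0; P3→Z gives 8>0]
(B,S,X): not NE [P3→W gives 4>2]
(B,S,Y): not NE [P3→W gives 4>2]
(B,S,Z): not NE [P2→P gives 9>5; P3→W gives 4>3]
(B,S,W): not NE [P1→A gives 1>0; P2→Q gives 7>4]
(C,P,X): not NE [P1→B gives 6>4; P2→S gives 9>5; P3→Y gives 1>0]
(C,P,Y): not NE [P2→S gives 9>4]
(C,P,Z): not NE [P1→A gives 6>0; P2→S gives 9>6; P3→Y gives 1>0]
(C,P,W): not NE [P1→B gives 4>2; P3→Y gives 1>0]
(C,Q,X): not NE [P1→A gives 3>2; P2→S gives 9>4; P3→Y gives 8>1]
(C,Q,Y): not NE [P1→B gives 4>2; P2→S gives 9>2]
(C,Q,Z): not NE [P1→A gives 5>4; P2→S gives 9>2; P3→Y gives 8>6]
(C,Q,W): not NE [P1→B gives 3>0; P2→P gives 9>7; P3→Y gives 8>5]
(C,R,X): not NE [P1→A gives 8>0; P2→S gives 9>7; P3→Z gives 7>2]
(C,R,Y): not NE [P2→S gives 9>8; P3→Z gives 7>4]
(C,R,Z): not NE [P1→A gives 9>6; P2→S gives 9>3]
(C,R,W): not NE [P2→P gives 9>1; P3→Z gives 7>1]
(C,S,X): not NE [P1→B gives 8>0; P3→Z gives 9>2]
(C,S,Y): NE
(C,S,Z): not NE [P1→B gives 9>7]
(C,S,W): not NE [P1→A gives 1>0; P2→P gives 9>8; P3→Z gives 9>8]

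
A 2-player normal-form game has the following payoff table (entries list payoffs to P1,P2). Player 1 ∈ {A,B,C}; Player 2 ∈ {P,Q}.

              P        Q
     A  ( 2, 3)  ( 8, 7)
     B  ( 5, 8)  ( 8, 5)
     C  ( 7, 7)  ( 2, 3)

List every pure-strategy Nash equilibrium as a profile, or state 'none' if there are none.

(A,P): not NE [P1→C gives 7>2; P2→Q gives 7>3]
(A,Q): NE
(B,P): not NE [P1→C gives 7>5]
(B,Q): not NE [P2→P gives 8>5]
(C,P): NE
(C,Q): not NE [P1→B gives 8>2; P2→P gives 7>3]

Nash profiles: (A,Q), (C,P)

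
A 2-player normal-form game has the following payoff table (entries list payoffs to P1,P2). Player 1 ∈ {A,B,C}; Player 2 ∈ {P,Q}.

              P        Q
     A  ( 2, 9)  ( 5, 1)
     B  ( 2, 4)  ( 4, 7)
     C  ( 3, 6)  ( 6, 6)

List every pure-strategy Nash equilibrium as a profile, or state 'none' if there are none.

(A,P): not NE [P1→C gives 3>2]
(A,Q): not NE [P1→C gives 6>5; P2→P gives 9>1]
(B,P): not NE [P1→C gives 3>2; P2→Q gives 7>4]
(B,Q): not NE [P1→C gives 6>4]
(C,P): NE
(C,Q): NE

NE set: (C,P), (C,Q)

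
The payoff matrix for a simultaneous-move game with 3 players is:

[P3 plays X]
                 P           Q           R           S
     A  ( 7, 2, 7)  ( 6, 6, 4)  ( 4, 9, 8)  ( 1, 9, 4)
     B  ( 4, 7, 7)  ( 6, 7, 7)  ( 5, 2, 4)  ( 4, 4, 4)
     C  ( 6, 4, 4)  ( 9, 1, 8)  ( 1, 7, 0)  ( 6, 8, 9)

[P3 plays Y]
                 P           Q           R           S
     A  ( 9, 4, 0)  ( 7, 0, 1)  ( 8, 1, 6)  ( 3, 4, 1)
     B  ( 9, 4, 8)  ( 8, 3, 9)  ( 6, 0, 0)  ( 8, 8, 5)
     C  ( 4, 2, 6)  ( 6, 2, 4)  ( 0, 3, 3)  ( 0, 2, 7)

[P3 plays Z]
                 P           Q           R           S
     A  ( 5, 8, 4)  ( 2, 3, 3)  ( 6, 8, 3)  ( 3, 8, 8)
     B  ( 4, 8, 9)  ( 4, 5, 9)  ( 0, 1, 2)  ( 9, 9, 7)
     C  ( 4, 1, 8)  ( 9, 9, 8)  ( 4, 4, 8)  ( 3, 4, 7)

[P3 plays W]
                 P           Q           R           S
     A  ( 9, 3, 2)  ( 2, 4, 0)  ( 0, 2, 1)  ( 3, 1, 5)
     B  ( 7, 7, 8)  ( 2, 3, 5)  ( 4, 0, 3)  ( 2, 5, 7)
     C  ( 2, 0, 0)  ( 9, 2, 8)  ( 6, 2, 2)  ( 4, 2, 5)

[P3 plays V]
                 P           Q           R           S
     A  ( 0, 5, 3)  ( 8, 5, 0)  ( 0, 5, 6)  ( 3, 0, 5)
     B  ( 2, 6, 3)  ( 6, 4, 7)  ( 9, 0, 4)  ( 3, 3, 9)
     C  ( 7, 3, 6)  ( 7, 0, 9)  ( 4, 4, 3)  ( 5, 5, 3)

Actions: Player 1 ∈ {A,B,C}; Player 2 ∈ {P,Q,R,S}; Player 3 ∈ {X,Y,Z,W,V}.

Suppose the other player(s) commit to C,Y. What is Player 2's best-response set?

u_2(P vs C,Y) = 2
u_2(Q vs C,Y) = 2
u_2(R vs C,Y) = 3
u_2(S vs C,Y) = 2
max payoff 3 at {R}

P2 best: {R}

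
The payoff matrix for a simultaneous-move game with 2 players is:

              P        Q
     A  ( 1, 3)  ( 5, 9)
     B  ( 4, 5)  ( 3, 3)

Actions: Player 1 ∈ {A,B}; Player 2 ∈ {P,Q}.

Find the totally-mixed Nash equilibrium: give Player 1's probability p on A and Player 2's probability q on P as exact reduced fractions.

(p,q) = (1/4, 2/5)

P1 indiff ⇒ q·1+(1-q)·5 = q·4+(1-q)·3 ⇒ q(-3) = (1-q)(-2) ⇒ q = 2/5
P2 indiff ⇒ p·3+(1-p)·5 = p·9+(1-p)·3 ⇒ p(-6) = (1-p)(-2) ⇒ p = 1/4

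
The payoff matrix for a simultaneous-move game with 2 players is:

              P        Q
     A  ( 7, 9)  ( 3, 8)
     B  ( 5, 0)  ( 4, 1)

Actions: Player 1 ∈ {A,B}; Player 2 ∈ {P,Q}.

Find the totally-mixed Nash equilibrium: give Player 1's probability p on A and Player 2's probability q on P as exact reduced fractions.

p=1/2, q=1/3

P1 indiff ⇒ q·7+(1-q)·3 = q·5+(1-q)·4 ⇒ q(2) = (1-q)(1) ⇒ q = 1/3
P2 indiff ⇒ p·9+(1-p)·0 = p·8+(1-p)·1 ⇒ p(1) = (1-p)(1) ⇒ p = 1/2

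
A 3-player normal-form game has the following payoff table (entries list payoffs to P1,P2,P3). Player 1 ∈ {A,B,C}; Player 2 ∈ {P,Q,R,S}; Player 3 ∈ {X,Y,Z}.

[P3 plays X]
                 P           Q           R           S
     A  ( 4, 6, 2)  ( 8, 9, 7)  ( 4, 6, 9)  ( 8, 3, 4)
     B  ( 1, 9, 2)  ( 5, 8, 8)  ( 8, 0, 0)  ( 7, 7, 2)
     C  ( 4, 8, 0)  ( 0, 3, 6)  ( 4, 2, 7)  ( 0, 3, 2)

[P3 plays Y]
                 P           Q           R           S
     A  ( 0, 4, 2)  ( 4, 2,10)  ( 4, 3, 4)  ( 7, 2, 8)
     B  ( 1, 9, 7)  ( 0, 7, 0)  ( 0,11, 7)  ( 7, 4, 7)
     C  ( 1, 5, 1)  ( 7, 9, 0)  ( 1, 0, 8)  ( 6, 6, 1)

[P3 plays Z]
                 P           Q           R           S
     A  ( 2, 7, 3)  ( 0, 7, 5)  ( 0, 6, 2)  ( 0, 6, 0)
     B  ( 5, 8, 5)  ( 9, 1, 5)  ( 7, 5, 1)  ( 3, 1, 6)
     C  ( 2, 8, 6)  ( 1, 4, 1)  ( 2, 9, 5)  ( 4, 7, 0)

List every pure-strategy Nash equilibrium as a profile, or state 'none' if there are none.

(A,P,X): not NE [P2→Q gives 9>6; P3→Z gives 3>2]
(A,P,Y): not NE [P1→C gives 1>0; P3→Z gives 3>2]
(A,P,Z): not NE [P1→B gives 5>2]
(A,Q,X): not NE [P3→Y gives 10>7]
(A,Q,Y): not NE [P1→C gives 7>4; P2→P gives 4>2]
(A,Q,Z): not NE [P1→B gives 9>0; P3→Y gives 10>5]
(A,R,X): not NE [P1→B gives 8>4; P2→Q gives 9>6]
(A,R,Y): not NE [P2→P gives 4>3; P3→X gives 9>4]
(A,R,Z): not NE [P1→B gives 7>0; P2→Q gives 7>6; P3→X gives 9>2]
(A,S,X): not NE [P2→Q gives 9>3; P3→Y gives 8>4]
(A,S,Y): not NE [P2→P gives 4>2]
(A,S,Z): not NE [P1→C gives 4>0; P2→Q gives 7>6; P3→Y gives 8>0]
(B,P,X): not NE [P1→C gives 4>1; P3→Y gives 7>2]
(B,P,Y): not NE [P2→R gives 11>9]
(B,P,Z): not NE [P3→Y gives 7>5]
(B,Q,X): not NE [P1→A gives 8>5; P2→P gives 9>8]
(B,Q,Y): not NE [P1→C gives 7>0; P2→R gives 11>7; P3→X gives 8>0]
(B,Q,Z): not NE [P2→P gives 8>1; P3→X gives 8>5]
(B,R,X): not NE [P2→P gives 9>0; P3→Y gives 7>0]
(B,R,Y): not NE [P1→A gives 4>0]
(B,R,Z): not NE [P2→P gives 8>5; P3→Y gives 7>1]
(B,S,X): not NE [P1→A gives 8>7; P2→P gives 9>7; P3→Y gives 7>2]
(B,S,Y): not NE [P2→R gives 11>4]
(B,S,Z): not NE [P1→C gives 4>3; P2→P gives 8>1; P3→Y gives 7>6]
(C,P,X): not NE [P3→Z gives 6>0]
(C,P,Y): not NE [P2→Q gives 9>5; P3→Z gives 6>1]
(C,P,Z): not NE [P1→B gives 5>2; P2→R gives 9>8]
(C,Q,X): not NE [P1→A gives 8>0; P2→P gives 8>3]
(C,Q,Y): not NE [P3→X gives 6>0]
(C,Q,Z): not NE [P1→B gives 9>1; P2→R gives 9>4; P3→X gives 6>1]
(C,R,X): not NE [P1→B gives 8>4; P2→P gives 8>2; P3→Y gives 8>7]
(C,R,Y): not NE [P1→A gives 4>1; P2→Q gives 9>0]
(C,R,Z): not NE [P1→B gives 7>2; P3→Y gives 8>5]
(C,S,X): not NE [P1→A gives 8>0; P2→P gives 8>3]
(C,S,Y): not NE [P1→B gives 7>6; P2→Q gives 9>6; P3→X gives 2>1]
(C,S,Z): not NE [P2→R gives 9>7; P3→X gives 2>0]

PSNE: ∅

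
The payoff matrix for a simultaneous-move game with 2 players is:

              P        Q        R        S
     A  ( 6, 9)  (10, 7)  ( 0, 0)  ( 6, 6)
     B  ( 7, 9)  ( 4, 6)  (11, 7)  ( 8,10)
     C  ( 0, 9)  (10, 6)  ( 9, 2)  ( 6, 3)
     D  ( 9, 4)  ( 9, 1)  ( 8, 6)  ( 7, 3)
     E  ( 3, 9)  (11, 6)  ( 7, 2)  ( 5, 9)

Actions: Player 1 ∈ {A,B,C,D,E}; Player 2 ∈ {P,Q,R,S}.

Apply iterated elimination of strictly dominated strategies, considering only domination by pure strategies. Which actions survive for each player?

P2 drop Q (P beats it: A:9>7 B:9>6 C:9>6 D:4>1 E:9>6)
P1 drop A (B beats it: P:7>6 R:11>0 S:8>6)
P1 drop C (B beats it: P:7>0 R:11>9 S:8>6)
P1 drop E (B beats it: P:7>3 R:11>7 S:8>5)
P1→{B,D} P2→{P,R,S}

IESDS → P1:{B,D} P2:{P,R,S}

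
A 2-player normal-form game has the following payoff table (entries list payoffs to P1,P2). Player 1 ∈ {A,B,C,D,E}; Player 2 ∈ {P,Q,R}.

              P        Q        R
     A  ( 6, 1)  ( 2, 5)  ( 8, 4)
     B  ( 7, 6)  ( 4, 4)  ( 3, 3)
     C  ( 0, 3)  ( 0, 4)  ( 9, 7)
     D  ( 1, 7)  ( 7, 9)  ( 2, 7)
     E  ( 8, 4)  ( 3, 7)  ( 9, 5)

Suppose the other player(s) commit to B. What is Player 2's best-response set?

u_2(P vs B) = 6
u_2(Q vs B) = 4
u_2(R vs B) = 3
max payoff 6 at {P}

BR_2 = {P}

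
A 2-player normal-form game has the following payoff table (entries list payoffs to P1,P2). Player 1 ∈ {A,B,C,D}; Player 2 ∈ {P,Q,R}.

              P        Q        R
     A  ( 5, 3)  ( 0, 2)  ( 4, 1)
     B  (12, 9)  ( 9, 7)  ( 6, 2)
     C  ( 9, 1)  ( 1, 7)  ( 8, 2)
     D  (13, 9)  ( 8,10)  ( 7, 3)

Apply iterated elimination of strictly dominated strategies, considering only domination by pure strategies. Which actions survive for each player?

P1 drop A (B beats it: P:12>5 Q:9>0 R:6>4)
P2 drop R (Q beats it: B:7>2 C:7>2 D:10>3)
P1 drop C (B beats it: P:12>9 Q:9>1)
P1→{B,D} P2→{P,Q}

Survivors P1:{B,D} P2:{P,Q}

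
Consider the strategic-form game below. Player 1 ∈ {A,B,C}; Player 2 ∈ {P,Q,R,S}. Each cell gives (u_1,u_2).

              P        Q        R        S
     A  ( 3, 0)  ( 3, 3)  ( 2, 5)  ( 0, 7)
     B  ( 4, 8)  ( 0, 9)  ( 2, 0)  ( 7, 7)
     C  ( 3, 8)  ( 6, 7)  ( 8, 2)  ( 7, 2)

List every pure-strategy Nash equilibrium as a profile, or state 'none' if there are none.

No pure NE.

(A,P): not NE [P1→B gives 4>3; P2→S gives 7>0]
(A,Q): not NE [P1→C gives 6>3; P2→S gives 7>3]
(A,R): not NE [P1→C gives 8>2; P2→S gives 7>5]
(A,S): not NE [P1→C gives 7>0]
(B,P): not NE [P2→Q gives 9>8]
(B,Q): not NE [P1→C gives 6>0]
(B,R): not NE [P1→C gives 8>2; P2→Q gives 9>0]
(B,S): not NE [P2→Q gives 9>7]
(C,P): not NE [P1→B gives 4>3]
(C,Q): not NE [P2→P gives 8>7]
(C,R): not NE [P2→P gives 8>2]
(C,S): not NE [P2→P gives 8>2]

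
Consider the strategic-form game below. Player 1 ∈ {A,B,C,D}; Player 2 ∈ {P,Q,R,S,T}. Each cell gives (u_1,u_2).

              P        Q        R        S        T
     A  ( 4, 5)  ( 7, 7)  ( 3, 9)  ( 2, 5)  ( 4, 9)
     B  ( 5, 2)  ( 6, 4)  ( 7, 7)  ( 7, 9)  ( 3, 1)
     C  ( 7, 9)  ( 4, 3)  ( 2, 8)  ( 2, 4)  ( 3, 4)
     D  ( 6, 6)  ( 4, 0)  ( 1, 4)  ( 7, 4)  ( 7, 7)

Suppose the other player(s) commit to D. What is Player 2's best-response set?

BR_2 = {T}

u_2(P vs D) = 6
u_2(Q vs D) = 0
u_2(R vs D) = 4
u_2(S vs D) = 4
u_2(T vs D) = 7
max payoff 7 at {T}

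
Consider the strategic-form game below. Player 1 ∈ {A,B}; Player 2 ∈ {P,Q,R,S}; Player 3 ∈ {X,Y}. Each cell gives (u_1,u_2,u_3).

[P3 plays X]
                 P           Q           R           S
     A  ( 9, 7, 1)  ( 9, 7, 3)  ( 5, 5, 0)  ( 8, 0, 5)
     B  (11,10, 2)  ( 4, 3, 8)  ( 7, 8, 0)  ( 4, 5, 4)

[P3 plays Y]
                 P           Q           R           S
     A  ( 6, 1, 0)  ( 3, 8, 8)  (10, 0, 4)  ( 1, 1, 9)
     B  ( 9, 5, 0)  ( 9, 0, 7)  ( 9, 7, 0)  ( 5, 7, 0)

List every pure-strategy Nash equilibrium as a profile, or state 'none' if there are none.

(A,P,X): not NE [P1→B gives 11>9]
(A,P,Y): not NE [P1→B gives 9>6; P2→Q gives 8>1; P3→X gives 1>0]
(A,Q,X): not NE [P3→Y gives 8>3]
(A,Q,Y): not NE [P1→B gives 9>3]
(A,R,X): not NE [P1→B gives 7>5; P2→Q gives 7>5; P3→Y gives 4>0]
(A,R,Y): not NE [P2→Q gives 8>0]
(A,S,X): not NE [P2→Q gives 7>0; P3→Y gives 9>5]
(A,S,Y): not NE [P1→B gives 5>1; P2→Q gives 8>1]
(B,P,X): NE
(B,P,Y): not NE [P2→S gives 7>5; P3→X gives 2>0]
(B,Q,X): not NE [P1→A gives 9>4; P2→P gives 10>3]
(B,Q,Y): not NE [P2→S gives 7>0; P3→X gives 8>7]
(B,R,X): not NE [P2→P gives 10>8]
(B,R,Y): not NE [P1→A gives 10>9]
(B,S,X): not NE [P1→A gives 8>4; P2→P gives 10>5]
(B,S,Y): not NE [P3→X gives 4>0]

NE set: (B,P,X)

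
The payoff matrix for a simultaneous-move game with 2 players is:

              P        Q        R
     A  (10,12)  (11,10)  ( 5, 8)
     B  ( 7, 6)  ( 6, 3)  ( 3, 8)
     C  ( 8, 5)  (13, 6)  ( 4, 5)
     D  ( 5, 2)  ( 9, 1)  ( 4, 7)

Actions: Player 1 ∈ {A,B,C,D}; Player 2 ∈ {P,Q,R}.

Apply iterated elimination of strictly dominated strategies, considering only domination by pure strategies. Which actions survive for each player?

P1 drop B (A beats it: P:10>7 Q:11>6 R:5>3)
P1 drop D (A beats it: P:10>5 Q:11>9 R:5>4)
P2 drop R (Q beats it: A:10>8 C:6>5)
P1→{A,C} P2→{P,Q}

Survivors P1:{A,C} P2:{P,Q}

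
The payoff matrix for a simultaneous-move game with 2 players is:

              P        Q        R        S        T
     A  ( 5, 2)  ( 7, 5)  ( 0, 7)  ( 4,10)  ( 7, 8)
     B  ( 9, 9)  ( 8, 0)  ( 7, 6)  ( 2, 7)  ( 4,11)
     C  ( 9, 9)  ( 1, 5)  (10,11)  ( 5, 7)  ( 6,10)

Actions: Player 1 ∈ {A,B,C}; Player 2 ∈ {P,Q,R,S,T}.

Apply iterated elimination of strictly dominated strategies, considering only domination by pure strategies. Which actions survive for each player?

Remaining: P1:{A,C} P2:{R,S,T}

P2 drop P (T beats it: A:8>2 B:11>9 C:10>9)
P2 drop Q (R beats it: A:7>5 B:6>0 C:11>5)
P1 drop B (C beats it: R:10>7 S:5>2 T:6>4)
P1→{A,C} P2→{R,S,T}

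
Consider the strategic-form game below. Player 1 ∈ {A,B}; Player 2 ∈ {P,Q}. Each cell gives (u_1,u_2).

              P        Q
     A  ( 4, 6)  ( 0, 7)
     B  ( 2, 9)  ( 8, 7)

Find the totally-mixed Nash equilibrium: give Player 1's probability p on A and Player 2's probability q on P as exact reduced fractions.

P1 indiff ⇒ q·4+(1-q)·0 = q·2+(1-q)·8 ⇒ q(2) = (1-q)(8) ⇒ q = 4/5
P2 indiff ⇒ p·6+(1-p)·9 = p·7+(1-p)·7 ⇒ p(-1) = (1-p)(-2) ⇒ p = 2/3

P1 mixes 2/3 on A; P2 mixes 4/5 on P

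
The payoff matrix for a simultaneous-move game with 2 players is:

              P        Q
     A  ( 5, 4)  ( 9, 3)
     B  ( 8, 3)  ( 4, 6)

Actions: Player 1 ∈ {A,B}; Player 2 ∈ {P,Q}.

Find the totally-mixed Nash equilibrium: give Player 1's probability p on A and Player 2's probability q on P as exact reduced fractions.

P1 mixes 3/4 on A; P2 mixes 5/8 on P

P1 indiff ⇒ q·5+(1-q)·9 = q·8+(1-q)·4 ⇒ q(-3) = (1-q)(-5) ⇒ q = 5/8
P2 indiff ⇒ p·4+(1-p)·3 = p·3+(1-p)·6 ⇒ p(1) = (1-p)(3) ⇒ p = 3/4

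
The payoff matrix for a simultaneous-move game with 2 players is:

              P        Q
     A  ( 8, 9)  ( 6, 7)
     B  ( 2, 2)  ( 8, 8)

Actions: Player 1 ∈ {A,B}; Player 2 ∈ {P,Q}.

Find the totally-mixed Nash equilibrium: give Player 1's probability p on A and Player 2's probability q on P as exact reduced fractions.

P1 mixes 3/4 on A; P2 mixes 1/4 on P

P1 indiff ⇒ q·8+(1-q)·6 = q·2+(1-q)·8 ⇒ q(6) = (1-q)(2) ⇒ q = 1/4
P2 indiff ⇒ p·9+(1-p)·2 = p·7+(1-p)·8 ⇒ p(2) = (1-p)(6) ⇒ p = 3/4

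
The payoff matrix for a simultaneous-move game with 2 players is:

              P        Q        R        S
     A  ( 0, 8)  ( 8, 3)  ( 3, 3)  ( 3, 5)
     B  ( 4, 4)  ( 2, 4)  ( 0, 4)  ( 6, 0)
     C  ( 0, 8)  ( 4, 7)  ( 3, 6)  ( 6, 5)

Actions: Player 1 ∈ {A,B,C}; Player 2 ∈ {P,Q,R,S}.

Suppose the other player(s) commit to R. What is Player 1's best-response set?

argmax u_1 = {A,C}

u_1(A vs R) = 3
u_1(B vs R) = 0
u_1(C vs R) = 3
max payoff 3 at {A,C}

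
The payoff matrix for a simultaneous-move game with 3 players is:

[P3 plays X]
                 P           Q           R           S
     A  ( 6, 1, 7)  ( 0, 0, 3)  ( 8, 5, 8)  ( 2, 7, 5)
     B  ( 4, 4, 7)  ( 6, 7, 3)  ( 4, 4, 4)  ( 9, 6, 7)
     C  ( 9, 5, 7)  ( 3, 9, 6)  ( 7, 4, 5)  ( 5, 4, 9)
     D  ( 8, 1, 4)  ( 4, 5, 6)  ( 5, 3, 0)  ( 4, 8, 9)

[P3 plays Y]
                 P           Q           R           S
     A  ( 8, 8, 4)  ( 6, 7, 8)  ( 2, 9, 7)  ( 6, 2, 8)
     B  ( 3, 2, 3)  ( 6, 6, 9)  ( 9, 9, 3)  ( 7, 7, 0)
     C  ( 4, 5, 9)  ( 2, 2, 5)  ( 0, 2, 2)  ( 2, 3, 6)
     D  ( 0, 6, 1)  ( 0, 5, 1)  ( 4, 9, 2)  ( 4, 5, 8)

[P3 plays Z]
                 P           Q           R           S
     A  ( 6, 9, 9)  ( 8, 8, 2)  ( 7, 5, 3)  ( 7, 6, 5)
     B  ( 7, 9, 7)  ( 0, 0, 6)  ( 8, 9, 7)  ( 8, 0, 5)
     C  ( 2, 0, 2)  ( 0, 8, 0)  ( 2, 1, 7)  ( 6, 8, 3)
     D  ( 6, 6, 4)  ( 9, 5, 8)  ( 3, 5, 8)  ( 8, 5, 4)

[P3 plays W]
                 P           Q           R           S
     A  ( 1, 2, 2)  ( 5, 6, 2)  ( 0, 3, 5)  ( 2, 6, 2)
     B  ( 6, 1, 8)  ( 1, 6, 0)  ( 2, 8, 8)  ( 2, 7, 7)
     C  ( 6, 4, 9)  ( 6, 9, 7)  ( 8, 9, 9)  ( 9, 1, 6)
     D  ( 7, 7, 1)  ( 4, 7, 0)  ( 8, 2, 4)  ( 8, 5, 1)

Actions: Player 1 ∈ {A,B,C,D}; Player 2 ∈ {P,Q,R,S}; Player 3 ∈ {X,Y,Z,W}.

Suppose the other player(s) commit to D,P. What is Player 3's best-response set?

P3 best: {X,Z}

u_3(X vs D,P) = 4
u_3(Y vs D,P) = 1
u_3(Z vs D,P) = 4
u_3(W vs D,P) = 1
max payoff 4 at {X,Z}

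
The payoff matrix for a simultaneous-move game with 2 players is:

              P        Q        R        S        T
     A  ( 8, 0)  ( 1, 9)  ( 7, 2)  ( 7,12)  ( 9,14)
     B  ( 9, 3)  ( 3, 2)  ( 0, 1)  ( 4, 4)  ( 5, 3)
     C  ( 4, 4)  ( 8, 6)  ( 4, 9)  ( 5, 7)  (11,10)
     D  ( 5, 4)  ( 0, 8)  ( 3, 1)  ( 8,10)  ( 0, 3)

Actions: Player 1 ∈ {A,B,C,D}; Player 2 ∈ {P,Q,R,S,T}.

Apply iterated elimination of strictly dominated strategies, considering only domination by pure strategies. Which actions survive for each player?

Remaining: P1:{A,C,D} P2:{S,T}

P2 drop P (S beats it: A:12>0 B:4>3 C:7>4 D:10>4)
P1 drop B (C beats it: Q:8>3 R:4>0 S:5>4 T:11>5)
P2 drop Q (S beats it: A:12>9 C:7>6 D:10>8)
P2 drop R (T beats it: A:14>2 C:10>9 D:3>1)
P1→{A,C,D} P2→{S,T}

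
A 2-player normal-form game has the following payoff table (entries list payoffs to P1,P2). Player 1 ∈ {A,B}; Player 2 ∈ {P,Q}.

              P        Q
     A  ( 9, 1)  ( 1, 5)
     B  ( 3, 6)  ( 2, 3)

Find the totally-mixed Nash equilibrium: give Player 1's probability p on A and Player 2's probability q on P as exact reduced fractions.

P1 indiff ⇒ q·9+(1-q)·1 = q·3+(1-q)·2 ⇒ q(6) = (1-q)(1) ⇒ q = 1/7
P2 indiff ⇒ p·1+(1-p)·6 = p·5+(1-p)·3 ⇒ p(-4) = (1-p)(-3) ⇒ p = 3/7

P1 mixes 3/7 on A; P2 mixes 1/7 on P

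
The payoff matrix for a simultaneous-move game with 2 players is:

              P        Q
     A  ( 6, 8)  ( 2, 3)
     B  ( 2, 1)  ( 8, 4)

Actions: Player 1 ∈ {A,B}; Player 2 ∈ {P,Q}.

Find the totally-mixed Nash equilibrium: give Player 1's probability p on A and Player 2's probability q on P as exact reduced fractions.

P1 indiff ⇒ q·6+(1-q)·2 = q·2+(1-q)·8 ⇒ q(4) = (1-q)(6) ⇒ q = 3/5
P2 indiff ⇒ p·8+(1-p)·1 = p·3+(1-p)·4 ⇒ p(5) = (1-p)(3) ⇒ p = 3/8

(p,q) = (3/8, 3/5)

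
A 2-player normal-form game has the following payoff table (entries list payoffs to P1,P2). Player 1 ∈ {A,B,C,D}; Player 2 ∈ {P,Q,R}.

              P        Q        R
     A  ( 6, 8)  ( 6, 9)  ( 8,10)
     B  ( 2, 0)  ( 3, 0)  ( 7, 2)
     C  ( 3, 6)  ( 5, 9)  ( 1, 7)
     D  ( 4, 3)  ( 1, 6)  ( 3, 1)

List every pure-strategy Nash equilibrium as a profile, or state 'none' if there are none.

(A,P): not NE [P2→R gives 10>8]
(A,Q): not NE [P2→R gives 10>9]
(A,R): NE
(B,P): not NE [P1→A gives 6>2; P2→R gives 2>0]
(B,Q): not NE [P1→A gives 6>3; P2→R gives 2>0]
(B,R): not NE [P1→A gives 8>7]
(C,P): not NE [P1→A gives 6>3; P2→Q gives 9>6]
(C,Q): not NE [P1→A gives 6>5]
(C,R): not NE [P1→A gives 8>1; P2→Q gives 9>7]
(D,P): not NE [P1→A gives 6>4; P2→Q gives 6>3]
(D,Q): not NE [P1→A gives 6>1]
(D,R): not NE [P1→A gives 8>3; P2→Q gives 6>1]

Nash profiles: (A,R)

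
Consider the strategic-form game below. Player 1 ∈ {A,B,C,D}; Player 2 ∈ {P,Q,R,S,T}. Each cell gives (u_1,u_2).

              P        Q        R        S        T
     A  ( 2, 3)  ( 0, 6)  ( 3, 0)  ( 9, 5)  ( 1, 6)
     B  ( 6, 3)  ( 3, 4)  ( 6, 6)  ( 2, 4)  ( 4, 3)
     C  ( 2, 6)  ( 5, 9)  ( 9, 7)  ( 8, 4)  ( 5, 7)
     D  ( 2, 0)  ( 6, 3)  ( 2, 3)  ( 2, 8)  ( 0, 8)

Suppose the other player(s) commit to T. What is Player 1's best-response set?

u_1(A vs T) = 1
u_1(B vs T) = 4
u_1(C vs T) = 5
u_1(D vs T) = 0
max payoff 5 at {C}

argmax u_1 = {C}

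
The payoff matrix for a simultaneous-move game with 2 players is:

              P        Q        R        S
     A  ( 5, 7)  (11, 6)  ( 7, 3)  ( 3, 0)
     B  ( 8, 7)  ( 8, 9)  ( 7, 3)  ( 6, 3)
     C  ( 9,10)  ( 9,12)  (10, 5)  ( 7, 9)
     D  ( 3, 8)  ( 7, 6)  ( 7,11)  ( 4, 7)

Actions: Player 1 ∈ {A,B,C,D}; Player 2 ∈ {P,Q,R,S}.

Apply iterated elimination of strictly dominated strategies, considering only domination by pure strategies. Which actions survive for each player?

P1 drop B (C beats it: P:9>8 Q:9>8 R:10>7 S:7>6)
P1 drop D (C beats it: P:9>3 Q:9>7 R:10>7 S:7>4)
P2 drop R (P beats it: A:7>3 C:10>5)
P2 drop S (P beats it: A:7>0 C:10>9)
P1→{A,C} P2→{P,Q}

IESDS → P1:{A,C} P2:{P,Q}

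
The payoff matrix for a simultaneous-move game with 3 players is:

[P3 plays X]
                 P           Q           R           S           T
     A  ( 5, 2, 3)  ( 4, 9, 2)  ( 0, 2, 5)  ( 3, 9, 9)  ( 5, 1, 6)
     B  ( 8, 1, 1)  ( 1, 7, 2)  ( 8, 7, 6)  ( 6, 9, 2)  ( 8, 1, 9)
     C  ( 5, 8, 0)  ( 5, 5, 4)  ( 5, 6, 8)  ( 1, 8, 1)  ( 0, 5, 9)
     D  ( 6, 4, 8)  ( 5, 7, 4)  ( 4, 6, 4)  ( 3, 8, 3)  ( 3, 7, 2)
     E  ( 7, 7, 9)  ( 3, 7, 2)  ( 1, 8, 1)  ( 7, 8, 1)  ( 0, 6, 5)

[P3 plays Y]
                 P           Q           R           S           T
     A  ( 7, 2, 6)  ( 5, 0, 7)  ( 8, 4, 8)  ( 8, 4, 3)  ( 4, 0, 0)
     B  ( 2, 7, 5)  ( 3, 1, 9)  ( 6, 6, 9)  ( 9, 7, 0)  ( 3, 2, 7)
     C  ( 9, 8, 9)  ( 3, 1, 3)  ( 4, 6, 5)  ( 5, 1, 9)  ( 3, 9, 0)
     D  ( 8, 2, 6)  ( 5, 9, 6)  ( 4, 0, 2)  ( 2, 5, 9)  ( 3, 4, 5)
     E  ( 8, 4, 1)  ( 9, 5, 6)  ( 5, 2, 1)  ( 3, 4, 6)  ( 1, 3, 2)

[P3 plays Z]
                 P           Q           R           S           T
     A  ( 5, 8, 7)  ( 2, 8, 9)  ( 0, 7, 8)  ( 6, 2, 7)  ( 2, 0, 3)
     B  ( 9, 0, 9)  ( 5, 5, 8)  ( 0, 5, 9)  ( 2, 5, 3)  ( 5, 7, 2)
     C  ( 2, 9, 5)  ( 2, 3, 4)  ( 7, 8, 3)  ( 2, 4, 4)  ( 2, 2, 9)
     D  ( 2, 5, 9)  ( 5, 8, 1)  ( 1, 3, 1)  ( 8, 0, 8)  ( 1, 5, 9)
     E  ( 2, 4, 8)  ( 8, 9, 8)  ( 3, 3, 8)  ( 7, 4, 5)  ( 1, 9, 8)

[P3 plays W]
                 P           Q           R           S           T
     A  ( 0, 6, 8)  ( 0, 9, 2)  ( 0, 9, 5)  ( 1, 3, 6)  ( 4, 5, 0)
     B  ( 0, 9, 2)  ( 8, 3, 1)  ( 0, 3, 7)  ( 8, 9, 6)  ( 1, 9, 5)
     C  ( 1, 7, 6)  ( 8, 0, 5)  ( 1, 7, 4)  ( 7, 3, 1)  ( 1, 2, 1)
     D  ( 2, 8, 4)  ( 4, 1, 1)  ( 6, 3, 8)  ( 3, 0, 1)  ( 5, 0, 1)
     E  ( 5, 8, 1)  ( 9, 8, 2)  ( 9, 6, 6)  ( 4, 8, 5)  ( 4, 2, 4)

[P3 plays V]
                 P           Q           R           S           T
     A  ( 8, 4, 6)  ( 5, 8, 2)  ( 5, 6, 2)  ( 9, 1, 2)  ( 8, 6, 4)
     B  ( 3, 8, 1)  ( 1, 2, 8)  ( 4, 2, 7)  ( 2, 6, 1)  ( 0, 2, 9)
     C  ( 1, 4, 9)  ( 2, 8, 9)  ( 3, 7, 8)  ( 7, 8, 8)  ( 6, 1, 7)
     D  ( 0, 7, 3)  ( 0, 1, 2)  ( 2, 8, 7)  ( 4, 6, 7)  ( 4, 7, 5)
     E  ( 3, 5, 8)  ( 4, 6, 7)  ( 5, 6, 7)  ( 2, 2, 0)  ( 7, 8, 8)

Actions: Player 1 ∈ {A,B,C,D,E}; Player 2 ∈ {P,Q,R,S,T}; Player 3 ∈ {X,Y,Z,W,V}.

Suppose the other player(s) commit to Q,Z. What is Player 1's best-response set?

argmax u_1 = {E}

u_1(A vs Q,Z) = 2
u_1(B vs Q,Z) = 5
u_1(C vs Q,Z) = 2
u_1(D vs Q,Z) = 5
u_1(E vs Q,Z) = 8
max payoff 8 at {E}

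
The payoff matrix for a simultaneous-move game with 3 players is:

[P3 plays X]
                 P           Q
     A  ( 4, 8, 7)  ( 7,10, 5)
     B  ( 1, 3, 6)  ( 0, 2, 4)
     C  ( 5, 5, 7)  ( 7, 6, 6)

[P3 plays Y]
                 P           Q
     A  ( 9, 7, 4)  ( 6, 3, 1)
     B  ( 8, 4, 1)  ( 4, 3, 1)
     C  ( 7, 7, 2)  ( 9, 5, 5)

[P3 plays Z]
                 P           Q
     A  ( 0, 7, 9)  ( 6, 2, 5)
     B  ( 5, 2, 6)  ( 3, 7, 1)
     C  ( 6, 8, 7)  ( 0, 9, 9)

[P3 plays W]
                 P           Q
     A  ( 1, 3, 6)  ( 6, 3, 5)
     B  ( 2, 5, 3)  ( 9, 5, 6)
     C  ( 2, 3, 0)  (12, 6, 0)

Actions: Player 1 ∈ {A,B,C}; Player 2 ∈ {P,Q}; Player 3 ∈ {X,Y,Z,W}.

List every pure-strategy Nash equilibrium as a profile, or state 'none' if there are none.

(A,P,X): not NE [P1→C gives 5>4; P2→Q gives 10>8; P3→Z gives 9>7]
(A,P,Y): not NE [P3→Z gives 9>4]
(A,P,Z): not NE [P1→C gives 6>0]
(A,P,W): not NE [P1→C gives 2>1; P3→Z gives 9>6]
(A,Q,X): NE
(A,Q,Y): not NE [P1→C gives 9>6; P2→P gives 7>3; P3→W gives 5>1]
(A,Q,Z): not NE [P2→P gives 7>2]
(A,Q,W): not NE [P1→C gives 12>6]
(B,P,X): not NE [P1→C gives 5>1]
(B,P,Y): not NE [P1→A gives 9>8; P3→Z gives 6>1]
(B,P,Z): not NE [P1→C gives 6>5; P2→Q gives 7>2]
(B,P,W): not NE [P3→Z gives 6>3]
(B,Q,X): not NE [P1→C gives 7>0; P2→P gives 3>2; P3→W gives 6>4]
(B,Q,Y): not NE [P1→C gives 9>4; P2→P gives 4>3; P3→W gives 6>1]
(B,Q,Z): not NE [P1→A gives 6>3; P3→W gives 6>1]
(B,Q,W): not NE [P1→C gives 12>9]
(C,P,X): not NE [P2→Q gives 6>5]
(C,P,Y): not NE [P1→A gives 9>7; P3→Z gives 7>2]
(C,P,Z): not NE [P2→Q gives 9>8]
(C,P,W): not NE [P2→Q gives 6>3; P3→Z gives 7>0]
(C,Q,X): not NE [P3→Z gives 9>6]
(C,Q,Y): not NE [P2→P gives 7>5; P3→Z gives 9>5]
(C,Q,Z): not NE [P1→A gives 6>0]
(C,Q,W): not NE [P3→Z gives 9>0]

PSNE = {(A,Q,X)}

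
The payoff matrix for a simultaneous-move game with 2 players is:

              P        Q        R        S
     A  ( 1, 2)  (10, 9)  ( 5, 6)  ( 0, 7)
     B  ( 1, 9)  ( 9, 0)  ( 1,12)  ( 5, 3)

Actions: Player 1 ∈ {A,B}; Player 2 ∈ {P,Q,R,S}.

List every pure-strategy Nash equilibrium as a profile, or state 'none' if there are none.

PSNE = {(A,Q)}

(A,P): not NE [P2→Q gives 9>2]
(A,Q): NE
(A,R): not NE [P2→Q gives 9>6]
(A,S): not NE [P1→B gives 5>0; P2→Q gives 9>7]
(B,P): not NE [P2→R gives 12>9]
(B,Q): not NE [P1→A gives 10>9; P2→R gives 12>0]
(B,R): not NE [P1→A gives 5>1]
(B,S): not NE [P2→R gives 12>3]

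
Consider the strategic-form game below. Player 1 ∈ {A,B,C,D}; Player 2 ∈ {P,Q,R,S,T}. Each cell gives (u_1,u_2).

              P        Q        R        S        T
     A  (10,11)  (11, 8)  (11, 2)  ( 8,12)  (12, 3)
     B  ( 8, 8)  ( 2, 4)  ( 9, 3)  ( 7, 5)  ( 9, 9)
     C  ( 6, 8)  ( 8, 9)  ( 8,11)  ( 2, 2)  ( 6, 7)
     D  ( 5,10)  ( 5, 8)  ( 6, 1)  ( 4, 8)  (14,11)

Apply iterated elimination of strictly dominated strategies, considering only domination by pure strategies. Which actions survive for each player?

IESDS → P1:{A,D} P2:{P,S,T}

P1 drop B (A beats it: P:10>8 Q:11>2 R:11>9 S:8>7 T:12>9)
P1 drop C (A beats it: P:10>6 Q:11>8 R:11>8 S:8>2 T:12>6)
P2 drop Q (P beats it: A:11>8 D:10>8)
P2 drop R (P beats it: A:11>2 D:10>1)
P1→{A,D} P2→{P,S,T}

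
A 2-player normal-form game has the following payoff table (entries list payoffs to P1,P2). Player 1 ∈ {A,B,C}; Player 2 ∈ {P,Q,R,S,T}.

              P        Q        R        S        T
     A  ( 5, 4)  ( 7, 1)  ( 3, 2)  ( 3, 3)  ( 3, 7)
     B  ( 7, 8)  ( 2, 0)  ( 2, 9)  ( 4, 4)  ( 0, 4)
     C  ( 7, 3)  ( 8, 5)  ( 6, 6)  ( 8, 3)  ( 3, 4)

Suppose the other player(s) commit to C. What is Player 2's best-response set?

P2 best: {R}

u_2(P vs C) = 3
u_2(Q vs C) = 5
u_2(R vs C) = 6
u_2(S vs C) = 3
u_2(T vs C) = 4
max payoff 6 at {R}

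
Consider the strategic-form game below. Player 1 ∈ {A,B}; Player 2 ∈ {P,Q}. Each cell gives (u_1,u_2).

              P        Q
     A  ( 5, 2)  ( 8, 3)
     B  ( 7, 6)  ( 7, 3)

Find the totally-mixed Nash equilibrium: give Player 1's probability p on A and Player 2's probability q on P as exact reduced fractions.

P1 indiff ⇒ q·5+(1-q)·8 = q·7+(1-q)·7 ⇒ q(-2) = (1-q)(-1) ⇒ q = 1/3
P2 indiff ⇒ p·2+(1-p)·6 = p·3+(1-p)·3 ⇒ p(-1) = (1-p)(-3) ⇒ p = 3/4

p=3/4, q=1/3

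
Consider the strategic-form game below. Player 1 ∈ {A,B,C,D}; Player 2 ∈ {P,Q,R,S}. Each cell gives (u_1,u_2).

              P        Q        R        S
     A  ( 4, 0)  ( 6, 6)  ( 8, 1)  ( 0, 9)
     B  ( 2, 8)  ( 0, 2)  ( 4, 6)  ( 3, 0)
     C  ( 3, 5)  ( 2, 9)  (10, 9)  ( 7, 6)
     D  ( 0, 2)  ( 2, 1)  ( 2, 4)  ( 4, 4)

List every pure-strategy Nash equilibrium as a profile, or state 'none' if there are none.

(A,P): not NE [P2→S gives 9>0]
(A,Q): not NE [P2→S gives 9>6]
(A,R): not NE [P1→C gives 10>8; P2→S gives 9>1]
(A,S): not NE [P1→C gives 7>0]
(B,P): not NE [P1→A gives 4>2]
(B,Q): not NE [P1→A gives 6>0; P2→P gives 8>2]
(B,R): not NE [P1→C gives 10>4; P2→P gives 8>6]
(B,S): not NE [P1→C gives 7>3; P2→P gives 8>0]
(C,P): not NE [P1→A gives 4>3; P2→R gives 9>5]
(C,Q): not NE [P1→A gives 6>2]
(C,R): NE
(C,S): not NE [P2→R gives 9>6]
(D,P): not NE [P1→A gives 4>0; P2→S gives 4>2]
(D,Q): not NE [P1→A gives 6>2; P2→S gives 4>1]
(D,R): not NE [P1→C gives 10>2]
(D,S): not NE [P1→C gives 7>4]

NE set: (C,R)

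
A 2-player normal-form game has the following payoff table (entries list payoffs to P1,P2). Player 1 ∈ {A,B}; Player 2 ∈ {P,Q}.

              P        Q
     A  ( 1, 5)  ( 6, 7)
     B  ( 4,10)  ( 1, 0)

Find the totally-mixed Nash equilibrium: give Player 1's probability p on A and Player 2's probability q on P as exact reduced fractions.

(p,q) = (5/6, 5/8)

P1 indiff ⇒ q·1+(1-q)·6 = q·4+(1-q)·1 ⇒ q(-3) = (1-q)(-5) ⇒ q = 5/8
P2 indiff ⇒ p·5+(1-p)·10 = p·7+(1-p)·0 ⇒ p(-2) = (1-p)(-10) ⇒ p = 5/6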